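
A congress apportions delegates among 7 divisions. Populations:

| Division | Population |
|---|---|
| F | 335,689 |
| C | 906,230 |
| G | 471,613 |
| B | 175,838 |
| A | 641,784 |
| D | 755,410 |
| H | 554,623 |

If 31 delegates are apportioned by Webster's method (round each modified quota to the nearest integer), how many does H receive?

5

Standard divisor 3841187/31 ≈ 123909.258; standard quotas: F 2.709, C 7.314, G 3.806, B 1.419, A 5.179, D 6.096, H 4.476.
Rounding to the nearest integer gives 3, 7, 4, 1, 5, 6, 4 = 30 seats, so the divisor must be adjusted.
With modified divisor 122000: modified quotas F 2.752, C 7.428, G 3.866, B 1.441, A 5.261, D 6.192, H 4.546.
Rounding to the nearest integer: F 3, C 7, G 4, B 1, A 5, D 6, H 5 (total 31).
H receives 5.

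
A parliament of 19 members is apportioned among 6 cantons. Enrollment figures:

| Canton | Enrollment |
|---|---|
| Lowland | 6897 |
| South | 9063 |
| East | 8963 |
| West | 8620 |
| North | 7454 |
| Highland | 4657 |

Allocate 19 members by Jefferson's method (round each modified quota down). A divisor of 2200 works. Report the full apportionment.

With modified divisor 2200: modified quotas Lowland 3.135, South 4.120, East 4.074, West 3.918, North 3.388, Highland 2.117.
Rounding down: Lowland 3, South 4, East 4, West 3, North 3, Highland 2 (total 19).

Lowland 3; South 4; East 4; West 3; North 3; Highland 2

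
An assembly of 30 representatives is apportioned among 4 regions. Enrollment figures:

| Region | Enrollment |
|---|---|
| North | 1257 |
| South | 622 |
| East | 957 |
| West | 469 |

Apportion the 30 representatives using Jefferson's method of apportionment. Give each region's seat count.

North 12, South 5, East 9, West 4

Standard divisor 3305/30 ≈ 110.167; standard quotas: North 11.410, South 5.646, East 8.687, West 4.257.
Rounding down gives 11, 5, 8, 4 = 28 seats, so the divisor must be adjusted.
With modified divisor 104.2: modified quotas North 12.063, South 5.969, East 9.184, West 4.501.
Rounding down: North 12, South 5, East 9, West 4 (total 30).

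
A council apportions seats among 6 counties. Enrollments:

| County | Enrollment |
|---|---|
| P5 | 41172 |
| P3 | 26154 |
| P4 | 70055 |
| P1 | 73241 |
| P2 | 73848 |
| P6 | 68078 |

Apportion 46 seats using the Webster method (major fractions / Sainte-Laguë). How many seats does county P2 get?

Standard divisor 352548/46 ≈ 7664.087; standard quotas: P5 5.372, P3 3.413, P4 9.141, P1 9.556, P2 9.636, P6 8.883.
Rounding to the nearest integer gives P5 5, P3 3, P4 9, P1 10, P2 10, P6 9 — total 46, matching the house size, so no adjustment is needed.
P2 receives 10.

10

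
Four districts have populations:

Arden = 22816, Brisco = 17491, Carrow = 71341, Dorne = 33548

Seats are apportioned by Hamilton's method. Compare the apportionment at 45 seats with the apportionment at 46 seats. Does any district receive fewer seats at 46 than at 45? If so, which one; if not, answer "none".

Brisco

At 45 seats: Arden 7, Brisco 6, Carrow 22, Dorne 10.
At 46 seats: Arden 7, Brisco 5, Carrow 23, Dorne 11.
Brisco drops from 6 to 5.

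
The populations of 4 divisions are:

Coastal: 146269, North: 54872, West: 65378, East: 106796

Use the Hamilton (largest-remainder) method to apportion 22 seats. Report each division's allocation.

Coastal: 9, North: 3, West: 4, East: 6

Total 373315; standard divisor 373315/22 ≈ 16968.864.
Standard quotas: Coastal 8.6198, North 3.2337, West 3.8528, East 6.2936.
Lower quotas: Coastal 8, North 3, West 3, East 6 (sum 20, leaving 2 seats).
Remainders in descending order: West 0.8528, Coastal 0.6198, East 0.2936, North 0.2337.
Largest remainders: West, Coastal receive the extra seats.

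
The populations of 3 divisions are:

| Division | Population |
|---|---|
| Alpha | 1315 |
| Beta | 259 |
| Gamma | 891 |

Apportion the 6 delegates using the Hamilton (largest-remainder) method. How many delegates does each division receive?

The standard divisor is 2465/6 ≈ 410.833.
Standard quotas: Alpha 3.201, Beta 0.630, Gamma 2.169.
Lower quotas: Alpha 3, Beta 0, Gamma 2 (sum 5, leaving 1 seat).
Remainders in descending order: Beta 0.630, Alpha 0.201, Gamma 0.169.
Largest remainder: Beta receives the extra seat.

Alpha: 3, Beta: 1, Gamma: 2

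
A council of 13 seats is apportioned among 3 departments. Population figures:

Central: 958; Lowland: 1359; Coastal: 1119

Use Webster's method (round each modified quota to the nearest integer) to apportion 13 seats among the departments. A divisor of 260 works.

Central 4, Lowland 5, Coastal 4

With modified divisor 260: modified quotas Central 3.685, Lowland 5.227, Coastal 4.304.
Rounding to the nearest integer: Central 4, Lowland 5, Coastal 4 (total 13).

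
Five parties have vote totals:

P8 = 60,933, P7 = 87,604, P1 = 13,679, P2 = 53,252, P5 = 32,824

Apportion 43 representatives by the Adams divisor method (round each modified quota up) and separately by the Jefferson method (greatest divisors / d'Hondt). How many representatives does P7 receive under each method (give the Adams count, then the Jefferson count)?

15 and 16

Adams: P8 10, P7 15, P1 3, P2 9, P5 6.
Jefferson: P8 11, P7 16, P1 2, P2 9, P5 5.
P7 gets 15 under Adams and 16 under Jefferson.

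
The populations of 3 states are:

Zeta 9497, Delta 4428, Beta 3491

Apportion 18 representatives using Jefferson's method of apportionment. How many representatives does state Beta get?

3

Standard divisor 17416/18 ≈ 967.556; standard quotas: Zeta 9.815, Delta 4.576, Beta 3.608.
Rounding down gives 9, 4, 3 = 16 seats, so the divisor must be adjusted.
With modified divisor 880: modified quotas Zeta 10.792, Delta 5.032, Beta 3.967.
Rounding down: Zeta 10, Delta 5, Beta 3 (total 18).
Beta receives 3.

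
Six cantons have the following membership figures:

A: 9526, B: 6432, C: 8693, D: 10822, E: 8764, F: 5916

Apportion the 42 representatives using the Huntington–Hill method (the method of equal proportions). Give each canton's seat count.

With divisor 1173: modified quotas A 8.121, B 5.483, C 7.411, D 9.226, E 7.471, F 5.043.
Geometric-mean thresholds: A √(8·9)=8.485, B √(5·6)=5.477, C √(7·8)=7.483, D √(9·10)=9.487, E √(7·8)=7.483, F √(5·6)=5.477.
Each quota rounded against its threshold gives A 8, B 6, C 7, D 9, E 7, F 5 (total 42).

A 8; B 6; C 7; D 9; E 7; F 5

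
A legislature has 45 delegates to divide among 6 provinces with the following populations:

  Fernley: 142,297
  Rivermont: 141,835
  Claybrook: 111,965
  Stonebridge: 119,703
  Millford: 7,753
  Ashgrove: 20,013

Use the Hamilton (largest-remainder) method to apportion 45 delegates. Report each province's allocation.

Fernley 12, Rivermont 12, Claybrook 9, Stonebridge 10, Millford 0, Ashgrove 2

Total 543566; standard divisor 543566/45 ≈ 12079.244.
Standard quotas: Fernley 11.7803, Rivermont 11.7420, Claybrook 9.2692, Stonebridge 9.9098, Millford 0.6418, Ashgrove 1.6568.
Lower quotas: Fernley 11, Rivermont 11, Claybrook 9, Stonebridge 9, Millford 0, Ashgrove 1 (sum 41, leaving 4 seats).
Remainders in descending order: Stonebridge 0.9098, Fernley 0.7803, Rivermont 0.7420, Ashgrove 0.6568, Millford 0.6418, Claybrook 0.2692.
Largest remainders: Stonebridge, Fernley, Rivermont, Ashgrove receive the extra seats.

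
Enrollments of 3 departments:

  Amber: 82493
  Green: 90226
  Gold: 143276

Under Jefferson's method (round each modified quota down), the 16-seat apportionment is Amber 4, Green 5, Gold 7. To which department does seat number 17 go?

Gold

Priority for the next seat is population ÷ (current seats + 1).
Priorities: Amber 16498.600, Green 15037.667, Gold 17909.500.
Highest priority: Gold.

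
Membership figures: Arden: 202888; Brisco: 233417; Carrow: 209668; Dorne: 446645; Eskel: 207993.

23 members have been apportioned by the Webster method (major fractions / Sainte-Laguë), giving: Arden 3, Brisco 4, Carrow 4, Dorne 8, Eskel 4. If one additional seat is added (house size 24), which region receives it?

Priority for the next seat is population ÷ (current seats + 0.5).
Priorities: Arden 57968.000, Brisco 51870.444, Carrow 46592.889, Dorne 52546.471, Eskel 46220.667.
Highest priority: Arden.

Arden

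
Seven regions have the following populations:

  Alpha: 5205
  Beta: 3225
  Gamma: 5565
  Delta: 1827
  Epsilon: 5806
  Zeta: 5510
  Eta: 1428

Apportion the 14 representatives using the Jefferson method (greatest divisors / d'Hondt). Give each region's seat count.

Alpha 3, Beta 1, Gamma 3, Delta 1, Epsilon 3, Zeta 3, Eta 0

Standard divisor 28566/14 ≈ 2040.429; standard quotas: Alpha 2.551, Beta 1.581, Gamma 2.727, Delta 0.895, Epsilon 2.845, Zeta 2.700, Eta 0.700.
Rounding down gives 2, 1, 2, 0, 2, 2, 0 = 9 seats, so the divisor must be adjusted.
With modified divisor 1700: modified quotas Alpha 3.062, Beta 1.897, Gamma 3.274, Delta 1.075, Epsilon 3.415, Zeta 3.241, Eta 0.840.
Rounding down: Alpha 3, Beta 1, Gamma 3, Delta 1, Epsilon 3, Zeta 3, Eta 0 (total 14).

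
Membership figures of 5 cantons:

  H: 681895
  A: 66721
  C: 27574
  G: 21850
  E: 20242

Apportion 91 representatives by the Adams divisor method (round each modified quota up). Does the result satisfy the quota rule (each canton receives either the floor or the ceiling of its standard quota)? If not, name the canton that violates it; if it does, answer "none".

Standard quotas: H 75.833, A 7.420, C 3.066, G 2.430, E 2.251.
Adams allocation: H 74, A 8, C 3, G 3, E 3.
H has quota 75.833 (lower 75, upper 76) but receives 74 — outside the quota interval.

H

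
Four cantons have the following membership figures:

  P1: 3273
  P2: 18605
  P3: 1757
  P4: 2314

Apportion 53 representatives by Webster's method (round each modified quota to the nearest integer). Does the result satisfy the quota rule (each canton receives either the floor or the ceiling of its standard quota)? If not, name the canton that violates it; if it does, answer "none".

P2

Standard quotas: P1 6.685, P2 38.000, P3 3.589, P4 4.726.
Webster allocation: P1 7, P2 37, P3 4, P4 5.
P2 has quota 38.000 (lower 38, upper 39) but receives 37 — outside the quota interval.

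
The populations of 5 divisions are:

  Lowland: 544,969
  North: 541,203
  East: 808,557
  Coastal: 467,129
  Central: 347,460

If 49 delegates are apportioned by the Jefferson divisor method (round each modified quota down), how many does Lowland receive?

Standard divisor 2709318/49 ≈ 55292.204; standard quotas: Lowland 9.856, North 9.788, East 14.623, Coastal 8.448, Central 6.284.
Rounding down gives 9, 9, 14, 8, 6 = 46 seats, so the divisor must be adjusted.
With modified divisor 52900: modified quotas Lowland 10.302, North 10.231, East 15.285, Coastal 8.830, Central 6.568.
Rounding down: Lowland 10, North 10, East 15, Coastal 8, Central 6 (total 49).
Lowland receives 10.

10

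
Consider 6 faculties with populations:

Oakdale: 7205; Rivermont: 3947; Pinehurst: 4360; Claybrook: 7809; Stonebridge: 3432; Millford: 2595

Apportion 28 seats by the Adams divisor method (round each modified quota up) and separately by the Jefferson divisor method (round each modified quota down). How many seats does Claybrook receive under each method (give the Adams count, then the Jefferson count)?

7 and 8

Adams: Oakdale 7, Rivermont 4, Pinehurst 4, Claybrook 7, Stonebridge 3, Millford 3.
Jefferson: Oakdale 7, Rivermont 4, Pinehurst 4, Claybrook 8, Stonebridge 3, Millford 2.
Claybrook gets 7 under Adams and 8 under Jefferson.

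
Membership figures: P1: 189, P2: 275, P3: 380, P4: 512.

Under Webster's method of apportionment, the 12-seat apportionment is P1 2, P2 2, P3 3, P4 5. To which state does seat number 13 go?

P2

Priority for the next seat is population ÷ (current seats + 0.5).
Priorities: P1 75.600, P2 110.000, P3 108.571, P4 93.091.
Highest priority: P2.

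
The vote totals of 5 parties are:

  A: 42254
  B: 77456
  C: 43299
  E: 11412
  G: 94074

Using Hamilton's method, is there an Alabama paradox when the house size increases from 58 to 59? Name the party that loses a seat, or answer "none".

E

At 58 seats: A 9, B 17, C 9, E 3, G 20.
At 59 seats: A 9, B 17, C 10, E 2, G 21.
E drops from 3 to 2.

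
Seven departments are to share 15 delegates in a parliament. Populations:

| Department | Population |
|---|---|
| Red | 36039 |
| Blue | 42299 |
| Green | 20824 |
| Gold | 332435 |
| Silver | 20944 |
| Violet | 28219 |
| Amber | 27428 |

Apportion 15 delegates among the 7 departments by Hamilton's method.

Red: 1, Blue: 1, Green: 0, Gold: 10, Silver: 1, Violet: 1, Amber: 1

Total 508188; standard divisor 508188/15 ≈ 33879.2.
Standard quotas: Red 1.0638, Blue 1.2485, Green 0.6147, Gold 9.8124, Silver 0.6182, Violet 0.8329, Amber 0.8096.
Lower quotas: Red 1, Blue 1, Green 0, Gold 9, Silver 0, Violet 0, Amber 0 (sum 11, leaving 4 seats).
Remainders in descending order: Violet 0.8329, Gold 0.8124, Amber 0.8096, Silver 0.6182, Green 0.6147, Blue 0.2485, Red 0.0638.
The surplus seats go to Violet, Gold, Amber, Silver.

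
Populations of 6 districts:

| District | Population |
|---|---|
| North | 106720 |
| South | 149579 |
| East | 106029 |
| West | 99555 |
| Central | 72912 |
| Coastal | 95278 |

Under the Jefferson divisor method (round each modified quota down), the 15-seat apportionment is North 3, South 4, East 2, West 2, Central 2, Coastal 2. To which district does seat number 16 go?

Priority for the next seat is population ÷ (current seats + 1).
Priorities: North 26680.000, South 29915.800, East 35343.000, West 33185.000, Central 24304.000, Coastal 31759.333.
Highest priority: East.

East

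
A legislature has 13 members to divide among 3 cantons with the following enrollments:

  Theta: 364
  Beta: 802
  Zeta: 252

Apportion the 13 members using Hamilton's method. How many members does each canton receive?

Theta 3; Beta 8; Zeta 2

Standard divisor: 1418 ÷ 13 ≈ 109.077.
Standard quotas: Theta 3.337, Beta 7.353, Zeta 2.310.
Lower quotas: Theta 3, Beta 7, Zeta 2 (sum 12, leaving 1 seat).
Remainders in descending order: Beta 0.353, Theta 0.337, Zeta 0.310.
The surplus seat goes to Beta.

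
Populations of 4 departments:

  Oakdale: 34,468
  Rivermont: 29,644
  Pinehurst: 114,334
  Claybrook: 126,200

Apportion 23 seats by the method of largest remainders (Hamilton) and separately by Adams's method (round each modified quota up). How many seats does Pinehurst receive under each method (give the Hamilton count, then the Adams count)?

9 and 8

Hamilton: Oakdale 3, Rivermont 2, Pinehurst 9, Claybrook 9.
Adams: Oakdale 3, Rivermont 3, Pinehurst 8, Claybrook 9.
Pinehurst gets 9 under Hamilton and 8 under Adams.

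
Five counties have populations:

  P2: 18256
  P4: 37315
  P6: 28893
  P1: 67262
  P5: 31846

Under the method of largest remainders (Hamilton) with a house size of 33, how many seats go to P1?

Total 183572; standard divisor 183572/33 ≈ 5562.788.
Standard quotas: P2 3.2818, P4 6.7080, P6 5.1940, P1 12.0914, P5 5.7248.
Lower quotas: P2 3, P4 6, P6 5, P1 12, P5 5 (sum 31, leaving 2 seats).
Remainders in descending order: P5 0.7248, P4 0.7080, P2 0.2818, P6 0.1940, P1 0.0914.
Largest remainders: P5, P4 receive the extra seats.
P1 receives 12.

12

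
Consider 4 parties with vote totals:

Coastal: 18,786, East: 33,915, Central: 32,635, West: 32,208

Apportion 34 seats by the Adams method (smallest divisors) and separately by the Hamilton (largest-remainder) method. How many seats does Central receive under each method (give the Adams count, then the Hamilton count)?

Adams: Coastal 6, East 10, Central 9, West 9.
Hamilton: Coastal 5, East 10, Central 10, West 9.
Central gets 9 under Adams and 10 under Hamilton.

9 and 10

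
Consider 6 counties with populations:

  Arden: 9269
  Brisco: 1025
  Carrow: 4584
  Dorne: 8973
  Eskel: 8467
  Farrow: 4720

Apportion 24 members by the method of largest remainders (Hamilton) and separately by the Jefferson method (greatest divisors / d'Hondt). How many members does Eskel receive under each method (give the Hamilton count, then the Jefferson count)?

Hamilton: Arden 6, Brisco 1, Carrow 3, Dorne 6, Eskel 5, Farrow 3.
Jefferson: Arden 6, Brisco 0, Carrow 3, Dorne 6, Eskel 6, Farrow 3.
Eskel gets 5 under Hamilton and 6 under Jefferson.

5 and 6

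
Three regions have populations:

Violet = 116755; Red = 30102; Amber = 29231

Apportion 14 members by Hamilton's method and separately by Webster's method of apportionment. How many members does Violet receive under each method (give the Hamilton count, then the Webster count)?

Hamilton: Violet 9, Red 3, Amber 2.
Webster: Violet 10, Red 2, Amber 2.
Violet gets 9 under Hamilton and 10 under Webster.

9 and 10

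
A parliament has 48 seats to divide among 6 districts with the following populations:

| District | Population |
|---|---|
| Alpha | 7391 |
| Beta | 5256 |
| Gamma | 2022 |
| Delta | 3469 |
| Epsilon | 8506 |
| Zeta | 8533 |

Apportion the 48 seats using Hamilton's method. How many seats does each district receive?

Alpha=10, Beta=7, Gamma=3, Delta=5, Epsilon=11, Zeta=12

The standard divisor is 35177/48 ≈ 732.854.
Standard quotas: Alpha 10.0852, Beta 7.1720, Gamma 2.7591, Delta 4.7335, Epsilon 11.6067, Zeta 11.6435.
Lower quotas: Alpha 10, Beta 7, Gamma 2, Delta 4, Epsilon 11, Zeta 11 (sum 45, leaving 3 seats).
Remainders in descending order: Gamma 0.7591, Delta 0.7335, Zeta 0.6435, Epsilon 0.6067, Beta 0.1720, Alpha 0.0852.
The surplus seats go to Gamma, Delta, Zeta.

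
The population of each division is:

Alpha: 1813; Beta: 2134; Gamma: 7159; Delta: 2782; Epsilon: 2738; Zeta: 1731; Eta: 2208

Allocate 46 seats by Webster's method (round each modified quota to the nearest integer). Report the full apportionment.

Standard divisor 20565/46 ≈ 447.065; standard quotas: Alpha 4.055, Beta 4.773, Gamma 16.013, Delta 6.223, Epsilon 6.124, Zeta 3.872, Eta 4.939.
Rounding to the nearest integer gives Alpha 4, Beta 5, Gamma 16, Delta 6, Epsilon 6, Zeta 4, Eta 5 — total 46, matching the house size, so no adjustment is needed.

Alpha 4; Beta 5; Gamma 16; Delta 6; Epsilon 6; Zeta 4; Eta 5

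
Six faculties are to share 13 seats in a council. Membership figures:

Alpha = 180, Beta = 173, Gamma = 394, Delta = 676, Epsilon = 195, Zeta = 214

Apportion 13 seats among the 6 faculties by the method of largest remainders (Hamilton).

Alpha=1, Beta=1, Gamma=3, Delta=5, Epsilon=1, Zeta=2

Standard divisor: 1832 ÷ 13 ≈ 140.923.
Standard quotas: Alpha 1.277, Beta 1.228, Gamma 2.796, Delta 4.797, Epsilon 1.384, Zeta 1.519.
Lower quotas: Alpha 1, Beta 1, Gamma 2, Delta 4, Epsilon 1, Zeta 1 (sum 10, leaving 3 seats).
Remainders in descending order: Delta 0.797, Gamma 0.796, Zeta 0.519, Epsilon 0.384, Alpha 0.277, Beta 0.228.
Largest remainders: Delta, Gamma, Zeta receive the extra seats.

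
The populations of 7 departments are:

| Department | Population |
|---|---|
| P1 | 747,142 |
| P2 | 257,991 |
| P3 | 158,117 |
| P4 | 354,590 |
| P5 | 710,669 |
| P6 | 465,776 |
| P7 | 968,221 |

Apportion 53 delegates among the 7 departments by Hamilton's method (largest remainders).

Standard divisor: 3662506 ÷ 53 ≈ 69103.887.
Standard quotas: P1 10.8119, P2 3.7334, P3 2.2881, P4 5.1313, P5 10.2841, P6 6.7402, P7 14.0111.
Lower quotas: P1 10, P2 3, P3 2, P4 5, P5 10, P6 6, P7 14 (sum 50, leaving 3 seats).
Remainders in descending order: P1 0.8119, P6 0.7402, P2 0.7334, P3 0.2881, P5 0.2841, P4 0.1313, P7 0.0111.
The surplus seats go to P1, P6, P2.

P1 11; P2 4; P3 2; P4 5; P5 10; P6 7; P7 14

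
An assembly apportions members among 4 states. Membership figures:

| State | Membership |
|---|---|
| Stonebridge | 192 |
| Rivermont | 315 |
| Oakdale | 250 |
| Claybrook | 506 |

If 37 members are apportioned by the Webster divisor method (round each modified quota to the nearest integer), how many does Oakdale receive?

Standard divisor 1263/37 ≈ 34.135; standard quotas: Stonebridge 5.625, Rivermont 9.228, Oakdale 7.324, Claybrook 14.823.
Rounding to the nearest integer gives Stonebridge 6, Rivermont 9, Oakdale 7, Claybrook 15 — total 37, matching the house size, so no adjustment is needed.
Oakdale receives 7.

7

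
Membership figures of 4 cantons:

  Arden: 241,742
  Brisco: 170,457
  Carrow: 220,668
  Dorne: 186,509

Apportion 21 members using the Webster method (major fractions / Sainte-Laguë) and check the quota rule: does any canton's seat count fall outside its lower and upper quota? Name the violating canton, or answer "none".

Standard quotas: Arden 6.196, Brisco 4.369, Carrow 5.656, Dorne 4.780.
Webster allocation: Arden 6, Brisco 4, Carrow 6, Dorne 5.
Every allocation lies between the lower and upper quota.

none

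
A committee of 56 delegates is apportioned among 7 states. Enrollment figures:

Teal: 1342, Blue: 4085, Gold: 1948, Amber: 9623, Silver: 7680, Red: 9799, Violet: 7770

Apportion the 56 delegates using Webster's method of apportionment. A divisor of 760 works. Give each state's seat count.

Teal=2; Blue=5; Gold=3; Amber=13; Silver=10; Red=13; Violet=10

With modified divisor 760: modified quotas Teal 1.766, Blue 5.375, Gold 2.563, Amber 12.662, Silver 10.105, Red 12.893, Violet 10.224.
Rounding to the nearest integer: Teal 2, Blue 5, Gold 3, Amber 13, Silver 10, Red 13, Violet 10 (total 56).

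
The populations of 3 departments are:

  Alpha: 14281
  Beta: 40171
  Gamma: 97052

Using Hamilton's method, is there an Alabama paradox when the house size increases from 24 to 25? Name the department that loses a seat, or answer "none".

At 24 seats: Alpha 2, Beta 6, Gamma 16.
At 25 seats: Alpha 2, Beta 7, Gamma 16.
No department's allocation decreased.

none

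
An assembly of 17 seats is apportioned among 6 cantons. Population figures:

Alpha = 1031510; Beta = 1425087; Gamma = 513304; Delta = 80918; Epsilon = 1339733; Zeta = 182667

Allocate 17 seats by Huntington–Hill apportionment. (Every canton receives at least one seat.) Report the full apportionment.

With divisor 298672: modified quotas Alpha 3.454, Beta 4.771, Gamma 1.719, Delta 0.271, Epsilon 4.486, Zeta 0.612.
Geometric-mean thresholds: Alpha √(3·4)=3.464, Beta √(4·5)=4.472, Gamma √(1·2)=1.414, Delta (min 1), Epsilon √(4·5)=4.472, Zeta (min 1).
Each quota rounded against its threshold gives Alpha 3, Beta 5, Gamma 2, Delta 1, Epsilon 5, Zeta 1 (total 17).

Alpha 3, Beta 5, Gamma 2, Delta 1, Epsilon 5, Zeta 1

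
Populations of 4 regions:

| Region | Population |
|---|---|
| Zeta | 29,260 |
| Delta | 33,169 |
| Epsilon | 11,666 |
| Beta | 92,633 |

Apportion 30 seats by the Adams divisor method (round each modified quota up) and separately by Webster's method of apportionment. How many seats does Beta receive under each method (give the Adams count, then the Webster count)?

16 and 17

Adams: Zeta 6, Delta 6, Epsilon 2, Beta 16.
Webster: Zeta 5, Delta 6, Epsilon 2, Beta 17.
Beta gets 16 under Adams and 17 under Webster.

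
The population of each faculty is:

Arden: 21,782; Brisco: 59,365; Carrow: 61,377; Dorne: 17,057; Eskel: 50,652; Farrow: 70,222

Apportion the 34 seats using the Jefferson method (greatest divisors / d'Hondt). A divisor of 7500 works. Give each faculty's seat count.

Arden: 2, Brisco: 7, Carrow: 8, Dorne: 2, Eskel: 6, Farrow: 9

With modified divisor 7500: modified quotas Arden 2.904, Brisco 7.915, Carrow 8.184, Dorne 2.274, Eskel 6.754, Farrow 9.363.
Rounding down: Arden 2, Brisco 7, Carrow 8, Dorne 2, Eskel 6, Farrow 9 (total 34).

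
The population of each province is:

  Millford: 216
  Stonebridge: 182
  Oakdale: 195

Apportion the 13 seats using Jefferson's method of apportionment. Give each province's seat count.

Millford: 5; Stonebridge: 4; Oakdale: 4

Standard divisor 593/13 ≈ 45.615; standard quotas: Millford 4.735, Stonebridge 3.990, Oakdale 4.275.
Rounding down gives 4, 3, 4 = 11 seats, so the divisor must be adjusted.
With modified divisor 40: modified quotas Millford 5.400, Stonebridge 4.550, Oakdale 4.875.
Rounding down: Millford 5, Stonebridge 4, Oakdale 4 (total 13).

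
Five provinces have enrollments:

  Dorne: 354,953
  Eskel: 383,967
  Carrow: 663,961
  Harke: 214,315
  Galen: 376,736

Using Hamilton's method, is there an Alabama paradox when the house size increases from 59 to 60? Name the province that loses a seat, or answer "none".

At 59 seats: Dorne 11, Eskel 11, Carrow 20, Harke 6, Galen 11.
At 60 seats: Dorne 11, Eskel 12, Carrow 20, Harke 6, Galen 11.
No province's allocation decreased.

none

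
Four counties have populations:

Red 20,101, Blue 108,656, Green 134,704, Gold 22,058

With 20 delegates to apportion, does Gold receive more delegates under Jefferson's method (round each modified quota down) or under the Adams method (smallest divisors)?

Jefferson: Red 1, Blue 8, Green 10, Gold 1.
Adams: Red 2, Blue 7, Green 9, Gold 2.
Gold gets 1 under Jefferson and 2 under Adams.

Adams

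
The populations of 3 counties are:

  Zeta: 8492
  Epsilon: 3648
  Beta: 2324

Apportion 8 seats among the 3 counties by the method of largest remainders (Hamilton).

Zeta=5, Epsilon=2, Beta=1

Standard divisor: 14464 ÷ 8 = 1808.
Standard quotas: Zeta 4.6969, Epsilon 2.0177, Beta 1.2854.
Lower quotas: Zeta 4, Epsilon 2, Beta 1 (sum 7, leaving 1 seat).
Remainders in descending order: Zeta 0.6969, Beta 0.2854, Epsilon 0.0177.
The surplus seat goes to Zeta.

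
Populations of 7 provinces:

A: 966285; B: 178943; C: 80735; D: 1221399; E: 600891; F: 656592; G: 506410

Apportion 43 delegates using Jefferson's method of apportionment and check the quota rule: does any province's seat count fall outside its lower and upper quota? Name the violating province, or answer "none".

Standard quotas: A 9.866, B 1.827, C 0.824, D 12.471, E 6.136, F 6.704, G 5.171.
Jefferson allocation: A 10, B 2, C 0, D 13, E 6, F 7, G 5.
Every allocation lies between the lower and upper quota.

none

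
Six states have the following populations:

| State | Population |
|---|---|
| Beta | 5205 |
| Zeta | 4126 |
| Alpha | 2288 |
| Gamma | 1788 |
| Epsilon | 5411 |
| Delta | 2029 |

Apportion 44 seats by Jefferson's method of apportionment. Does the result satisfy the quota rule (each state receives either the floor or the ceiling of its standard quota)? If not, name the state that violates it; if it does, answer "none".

none

Standard quotas: Beta 10.986, Zeta 8.708, Alpha 4.829, Gamma 3.774, Epsilon 11.421, Delta 4.282.
Jefferson allocation: Beta 11, Zeta 9, Alpha 5, Gamma 3, Epsilon 12, Delta 4.
Every allocation lies between the lower and upper quota.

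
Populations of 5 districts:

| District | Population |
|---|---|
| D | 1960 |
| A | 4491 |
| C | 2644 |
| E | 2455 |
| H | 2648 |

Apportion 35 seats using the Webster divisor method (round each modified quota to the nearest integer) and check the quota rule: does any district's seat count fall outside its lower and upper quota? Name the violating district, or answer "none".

Standard quotas: D 4.832, A 11.071, C 6.518, E 6.052, H 6.528.
Webster allocation: D 5, A 11, C 6, E 6, H 7.
Every allocation lies between the lower and upper quota.

none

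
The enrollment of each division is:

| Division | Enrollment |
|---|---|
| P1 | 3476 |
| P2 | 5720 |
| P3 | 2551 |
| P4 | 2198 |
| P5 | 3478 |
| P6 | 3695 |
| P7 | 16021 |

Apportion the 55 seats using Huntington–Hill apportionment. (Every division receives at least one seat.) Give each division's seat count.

With divisor 674.4: modified quotas P1 5.154, P2 8.482, P3 3.783, P4 3.259, P5 5.157, P6 5.479, P7 23.756.
Geometric-mean thresholds: P1 √(5·6)=5.477, P2 √(8·9)=8.485, P3 √(3·4)=3.464, P4 √(3·4)=3.464, P5 √(5·6)=5.477, P6 √(5·6)=5.477, P7 √(23·24)=23.495.
Each quota rounded against its threshold gives P1 5, P2 8, P3 4, P4 3, P5 5, P6 6, P7 24 (total 55).

P1=5; P2=8; P3=4; P4=3; P5=5; P6=6; P7=24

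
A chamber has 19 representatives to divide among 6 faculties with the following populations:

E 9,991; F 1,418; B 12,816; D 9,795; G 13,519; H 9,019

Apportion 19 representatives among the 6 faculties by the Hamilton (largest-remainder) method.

E 3, F 1, B 4, D 3, G 5, H 3

Total 56558; standard divisor 56558/19 ≈ 2976.737.
Standard quotas: E 3.3564, F 0.4764, B 4.3054, D 3.2905, G 4.5416, H 3.0298.
Lower quotas: E 3, F 0, B 4, D 3, G 4, H 3 (sum 17, leaving 2 seats).
Remainders in descending order: G 0.5416, F 0.4764, E 0.3564, B 0.3054, D 0.2905, H 0.0298.
The surplus seats go to G, F.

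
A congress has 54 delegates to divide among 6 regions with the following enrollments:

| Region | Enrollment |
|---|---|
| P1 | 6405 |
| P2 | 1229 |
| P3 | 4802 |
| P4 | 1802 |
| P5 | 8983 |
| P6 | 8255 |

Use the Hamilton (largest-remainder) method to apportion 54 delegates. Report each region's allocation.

P1=11; P2=2; P3=8; P4=3; P5=16; P6=14

Standard divisor: 31476 ÷ 54 ≈ 582.889.
Standard quotas: P1 10.9884, P2 2.1085, P3 8.2383, P4 3.0915, P5 15.4112, P6 14.1622.
Lower quotas: P1 10, P2 2, P3 8, P4 3, P5 15, P6 14 (sum 52, leaving 2 seats).
Remainders in descending order: P1 0.9884, P5 0.4112, P3 0.2383, P6 0.1622, P2 0.1085, P4 0.0915.
The surplus seats go to P1, P5.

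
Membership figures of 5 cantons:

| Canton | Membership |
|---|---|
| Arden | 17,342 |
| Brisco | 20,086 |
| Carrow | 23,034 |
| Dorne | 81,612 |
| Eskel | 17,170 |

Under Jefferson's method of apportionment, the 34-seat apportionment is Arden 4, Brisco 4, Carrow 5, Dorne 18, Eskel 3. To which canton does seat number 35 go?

Priority for the next seat is population ÷ (current seats + 1).
Priorities: Arden 3468.400, Brisco 4017.200, Carrow 3839.000, Dorne 4295.368, Eskel 4292.500.
Highest priority: Dorne.

Dorne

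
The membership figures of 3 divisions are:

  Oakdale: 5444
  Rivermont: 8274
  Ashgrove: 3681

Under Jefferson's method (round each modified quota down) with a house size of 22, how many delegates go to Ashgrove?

4

Standard divisor 17399/22 ≈ 790.864; standard quotas: Oakdale 6.884, Rivermont 10.462, Ashgrove 4.654.
Rounding down gives 6, 10, 4 = 20 seats, so the divisor must be adjusted.
With modified divisor 740: modified quotas Oakdale 7.357, Rivermont 11.181, Ashgrove 4.974.
Rounding down: Oakdale 7, Rivermont 11, Ashgrove 4 (total 22).
Ashgrove receives 4.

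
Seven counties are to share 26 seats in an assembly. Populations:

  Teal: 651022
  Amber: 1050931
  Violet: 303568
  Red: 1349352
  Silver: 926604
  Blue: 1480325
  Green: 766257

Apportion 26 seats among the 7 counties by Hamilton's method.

The standard divisor is 6528059/26 ≈ 251079.192.
Standard quotas: Teal 2.5929, Amber 4.1857, Violet 1.2091, Red 5.3742, Silver 3.6905, Blue 5.8958, Green 3.0519.
Lower quotas: Teal 2, Amber 4, Violet 1, Red 5, Silver 3, Blue 5, Green 3 (sum 23, leaving 3 seats).
Remainders in descending order: Blue 0.8958, Silver 0.6905, Teal 0.5929, Red 0.3742, Violet 0.2091, Amber 0.1857, Green 0.0519.
The surplus seats go to Blue, Silver, Teal.

Teal: 3; Amber: 4; Violet: 1; Red: 5; Silver: 4; Blue: 6; Green: 3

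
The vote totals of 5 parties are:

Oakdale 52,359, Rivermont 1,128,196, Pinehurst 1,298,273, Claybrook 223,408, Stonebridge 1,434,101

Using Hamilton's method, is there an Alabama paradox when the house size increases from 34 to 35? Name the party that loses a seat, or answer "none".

At 34 seats: Oakdale 0, Rivermont 9, Pinehurst 11, Claybrook 2, Stonebridge 12.
At 35 seats: Oakdale 0, Rivermont 10, Pinehurst 11, Claybrook 2, Stonebridge 12.
No party's allocation decreased.

none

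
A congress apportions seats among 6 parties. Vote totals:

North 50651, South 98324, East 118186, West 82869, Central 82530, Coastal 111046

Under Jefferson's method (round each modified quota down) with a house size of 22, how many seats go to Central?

Standard divisor 543606/22 ≈ 24709.364; standard quotas: North 2.050, South 3.979, East 4.783, West 3.354, Central 3.340, Coastal 4.494.
Rounding down gives 2, 3, 4, 3, 3, 4 = 19 seats, so the divisor must be adjusted.
With modified divisor 21500: modified quotas North 2.356, South 4.573, East 5.497, West 3.854, Central 3.839, Coastal 5.165.
Rounding down: North 2, South 4, East 5, West 3, Central 3, Coastal 5 (total 22).
Central receives 3.

3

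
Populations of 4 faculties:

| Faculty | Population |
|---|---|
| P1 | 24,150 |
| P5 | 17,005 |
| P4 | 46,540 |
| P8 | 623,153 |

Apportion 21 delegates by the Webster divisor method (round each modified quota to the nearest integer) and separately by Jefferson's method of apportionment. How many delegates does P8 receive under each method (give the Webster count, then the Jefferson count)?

18 and 20

Webster: P1 1, P5 1, P4 1, P8 18.
Jefferson: P1 0, P5 0, P4 1, P8 20.
P8 gets 18 under Webster and 20 under Jefferson.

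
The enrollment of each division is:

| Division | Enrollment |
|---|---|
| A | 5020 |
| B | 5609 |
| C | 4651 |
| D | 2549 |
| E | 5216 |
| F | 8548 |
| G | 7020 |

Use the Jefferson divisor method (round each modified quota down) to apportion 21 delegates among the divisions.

Standard divisor 38613/21 ≈ 1838.714; standard quotas: A 2.730, B 3.051, C 2.529, D 1.386, E 2.837, F 4.649, G 3.818.
Rounding down gives 2, 3, 2, 1, 2, 4, 3 = 17 seats, so the divisor must be adjusted.
With modified divisor 1600: modified quotas A 3.138, B 3.506, C 2.907, D 1.593, E 3.260, F 5.343, G 4.388.
Rounding down: A 3, B 3, C 2, D 1, E 3, F 5, G 4 (total 21).

A: 3; B: 3; C: 2; D: 1; E: 3; F: 5; G: 4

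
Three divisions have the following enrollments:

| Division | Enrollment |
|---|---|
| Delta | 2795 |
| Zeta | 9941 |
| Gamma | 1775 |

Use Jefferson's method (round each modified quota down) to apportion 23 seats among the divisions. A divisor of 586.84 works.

With modified divisor 586.84: modified quotas Delta 4.763, Zeta 16.940, Gamma 3.025.
Rounding down: Delta 4, Zeta 16, Gamma 3 (total 23).

Delta 4, Zeta 16, Gamma 3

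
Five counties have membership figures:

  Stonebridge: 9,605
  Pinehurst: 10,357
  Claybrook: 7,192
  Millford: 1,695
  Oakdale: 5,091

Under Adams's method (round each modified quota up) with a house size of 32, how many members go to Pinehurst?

Standard divisor 33940/32 ≈ 1060.625; standard quotas: Stonebridge 9.056, Pinehurst 9.765, Claybrook 6.781, Millford 1.598, Oakdale 4.800.
Rounding up gives 10, 10, 7, 2, 5 = 34 seats, so the divisor must be adjusted.
With modified divisor 1170: modified quotas Stonebridge 8.209, Pinehurst 8.852, Claybrook 6.147, Millford 1.449, Oakdale 4.351.
Rounding up: Stonebridge 9, Pinehurst 9, Claybrook 7, Millford 2, Oakdale 5 (total 32).
Pinehurst receives 9.

9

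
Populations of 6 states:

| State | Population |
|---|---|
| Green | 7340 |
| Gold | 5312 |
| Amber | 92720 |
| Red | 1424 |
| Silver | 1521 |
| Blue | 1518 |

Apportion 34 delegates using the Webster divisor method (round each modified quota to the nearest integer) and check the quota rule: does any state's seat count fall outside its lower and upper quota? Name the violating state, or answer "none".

Amber

Standard quotas: Green 2.272, Gold 1.644, Amber 28.702, Red 0.441, Silver 0.471, Blue 0.470.
Webster allocation: Green 2, Gold 2, Amber 30, Red 0, Silver 0, Blue 0.
Amber has quota 28.702 (lower 28, upper 29) but receives 30 — outside the quota interval.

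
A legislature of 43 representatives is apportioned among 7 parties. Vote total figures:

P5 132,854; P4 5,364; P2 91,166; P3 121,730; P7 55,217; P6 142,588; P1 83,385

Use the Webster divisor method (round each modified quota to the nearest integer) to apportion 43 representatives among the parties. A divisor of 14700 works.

P5: 9, P4: 0, P2: 6, P3: 8, P7: 4, P6: 10, P1: 6

With modified divisor 14700: modified quotas P5 9.038, P4 0.365, P2 6.202, P3 8.281, P7 3.756, P6 9.700, P1 5.672.
Rounding to the nearest integer: P5 9, P4 0, P2 6, P3 8, P7 4, P6 10, P1 6 (total 43).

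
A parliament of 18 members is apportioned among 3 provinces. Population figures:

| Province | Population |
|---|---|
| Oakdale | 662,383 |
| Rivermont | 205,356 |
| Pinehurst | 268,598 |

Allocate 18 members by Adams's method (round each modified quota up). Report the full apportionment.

Oakdale 10; Rivermont 4; Pinehurst 4

Standard divisor 1136337/18 ≈ 63129.833; standard quotas: Oakdale 10.492, Rivermont 3.253, Pinehurst 4.255.
Rounding up gives 11, 4, 5 = 20 seats, so the divisor must be adjusted.
With modified divisor 67800: modified quotas Oakdale 9.770, Rivermont 3.029, Pinehurst 3.962.
Rounding up: Oakdale 10, Rivermont 4, Pinehurst 4 (total 18).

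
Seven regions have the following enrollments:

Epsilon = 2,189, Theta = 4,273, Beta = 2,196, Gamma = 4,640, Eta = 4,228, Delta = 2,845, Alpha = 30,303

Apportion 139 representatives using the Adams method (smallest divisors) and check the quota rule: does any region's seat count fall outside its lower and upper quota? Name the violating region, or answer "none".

Standard quotas: Epsilon 6.004, Theta 11.721, Beta 6.024, Gamma 12.728, Eta 11.598, Delta 7.804, Alpha 83.122.
Adams allocation: Epsilon 6, Theta 12, Beta 6, Gamma 13, Eta 12, Delta 8, Alpha 82.
Alpha has quota 83.122 (lower 83, upper 84) but receives 82 — outside the quota interval.

Alpha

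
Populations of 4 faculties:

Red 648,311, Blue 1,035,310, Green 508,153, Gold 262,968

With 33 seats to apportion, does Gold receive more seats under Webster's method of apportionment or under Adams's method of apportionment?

Adams

Webster: Red 9, Blue 14, Green 7, Gold 3.
Adams: Red 9, Blue 13, Green 7, Gold 4.
Gold gets 3 under Webster and 4 under Adams.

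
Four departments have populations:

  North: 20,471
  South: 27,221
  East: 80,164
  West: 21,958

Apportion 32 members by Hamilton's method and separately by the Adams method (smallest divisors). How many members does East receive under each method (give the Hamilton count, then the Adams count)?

Hamilton: North 4, South 6, East 17, West 5.
Adams: North 5, South 6, East 16, West 5.
East gets 17 under Hamilton and 16 under Adams.

17 and 16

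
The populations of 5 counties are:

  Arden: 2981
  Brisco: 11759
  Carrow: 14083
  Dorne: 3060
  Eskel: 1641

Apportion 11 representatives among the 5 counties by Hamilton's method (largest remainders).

Total 33524; standard divisor 33524/11 ≈ 3047.636.
Standard quotas: Arden 0.9781, Brisco 3.8584, Carrow 4.6210, Dorne 1.0041, Eskel 0.5385.
Lower quotas: Arden 0, Brisco 3, Carrow 4, Dorne 1, Eskel 0 (sum 8, leaving 3 seats).
Remainders in descending order: Arden 0.9781, Brisco 0.8584, Carrow 0.6210, Eskel 0.5385, Dorne 0.0041.
Largest remainders: Arden, Brisco, Carrow receive the extra seats.

Arden 1, Brisco 4, Carrow 5, Dorne 1, Eskel 0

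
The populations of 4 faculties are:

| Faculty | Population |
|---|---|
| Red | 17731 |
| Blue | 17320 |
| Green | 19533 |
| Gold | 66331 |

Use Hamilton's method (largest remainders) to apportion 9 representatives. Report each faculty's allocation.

The standard divisor is 120915/9 = 13435.
Standard quotas: Red 1.3198, Blue 1.2892, Green 1.4539, Gold 4.9372.
Lower quotas: Red 1, Blue 1, Green 1, Gold 4 (sum 7, leaving 2 seats).
Remainders in descending order: Gold 0.9372, Green 0.4539, Red 0.3198, Blue 0.2892.
Largest remainders: Gold, Green receive the extra seats.

Red 1; Blue 1; Green 2; Gold 5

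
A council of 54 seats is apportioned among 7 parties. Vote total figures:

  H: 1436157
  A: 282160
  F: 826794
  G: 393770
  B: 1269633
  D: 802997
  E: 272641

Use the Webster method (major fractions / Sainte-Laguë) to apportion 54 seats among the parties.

Standard divisor 5284152/54 ≈ 97854.667; standard quotas: H 14.676, A 2.883, F 8.449, G 4.024, B 12.975, D 8.206, E 2.786.
Rounding to the nearest integer gives H 15, A 3, F 8, G 4, B 13, D 8, E 3 — total 54, matching the house size, so no adjustment is needed.

H 15; A 3; F 8; G 4; B 13; D 8; E 3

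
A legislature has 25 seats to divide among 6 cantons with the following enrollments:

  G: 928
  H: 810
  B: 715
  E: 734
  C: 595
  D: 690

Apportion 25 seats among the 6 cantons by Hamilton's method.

The standard divisor is 4472/25 ≈ 178.88.
Standard quotas: G 5.188, H 4.528, B 3.997, E 4.103, C 3.326, D 3.857.
Lower quotas: G 5, H 4, B 3, E 4, C 3, D 3 (sum 22, leaving 3 seats).
Remainders in descending order: B 0.997, D 0.857, H 0.528, C 0.326, G 0.188, E 0.103.
Largest remainders: B, D, H receive the extra seats.

G: 5; H: 5; B: 4; E: 4; C: 3; D: 4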